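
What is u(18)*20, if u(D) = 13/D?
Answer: 130/9 ≈ 14.444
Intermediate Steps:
u(18)*20 = (13/18)*20 = 130/9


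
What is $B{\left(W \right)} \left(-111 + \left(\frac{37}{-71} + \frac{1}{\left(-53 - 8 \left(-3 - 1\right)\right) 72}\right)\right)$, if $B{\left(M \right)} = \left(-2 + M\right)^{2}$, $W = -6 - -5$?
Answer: $- \frac{11972087}{11928} \approx -1003.7$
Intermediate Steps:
$W = -1$ ($W = -6 + 5 = -1$)
$B{\left(W \right)} \left(-111 + \left(\frac{37}{-71} + \frac{1}{\left(-53 - 8 \left(-3 - 1\right)\right) 72}\right)\right) = \left(-2 - 1\right)^{2} \left(-111 + \left(\frac{37}{-71} + \frac{1}{\left(-53 - 8 \left(-3 - 1\right)\right) 72}\right)\right) = \left(-3\right)^{2} \left(-111 + \left(37 \left(- \frac{1}{71}\right) + \frac{1}{-53 - -32} \cdot \frac{1}{72}\right)\right) = 9 \left(-111 - \left(\frac{37}{71} - \frac{1}{-53 + 32} \cdot \frac{1}{72}\right)\right) = 9 \left(-111 - \left(\frac{37}{71} - \frac{1}{-21} \cdot \frac{1}{72}\right)\right) = 9 \left(-111 - \frac{56015}{107352}\right) = 9 \left(- \frac{11972087}{107352}\right) = - \frac{11972087}{11928}$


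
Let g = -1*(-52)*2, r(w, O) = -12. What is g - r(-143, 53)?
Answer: 116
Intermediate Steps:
g = 104 (g = 52*2 = 104)
g - r(-143, 53) = 104 - 1*(-12) = 104 + 12 = 116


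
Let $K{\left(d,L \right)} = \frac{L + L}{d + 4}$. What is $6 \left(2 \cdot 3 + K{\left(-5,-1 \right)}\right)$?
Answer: $48$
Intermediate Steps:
$K{\left(d,L \right)} = \frac{2 L}{4 + d}$
$6 \left(2 \cdot 3 + K{\left(-5,-1 \right)}\right) = 6 \left(2 \cdot 3 + 2 \left(-1\right) \frac{1}{4 - 5}\right) = 6 \left(6 + 2 \left(-1\right) \frac{1}{-1}\right) = 6 \left(6 + 2 \left(-1\right) \left(-1\right)\right) = 6 \left(6 + 2\right) = 6 \cdot 8 = 48$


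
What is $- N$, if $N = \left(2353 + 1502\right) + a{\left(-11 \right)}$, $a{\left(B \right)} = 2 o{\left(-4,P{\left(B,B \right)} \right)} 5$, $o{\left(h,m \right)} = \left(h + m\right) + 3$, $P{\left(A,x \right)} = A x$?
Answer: $-5055$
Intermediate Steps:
$o{\left(h,m \right)} = 3 + h + m$
$a{\left(B \right)} = -10 + 10 B^{2}$ ($a{\left(B \right)} = 2 \left(3 - 4 + B B\right) 5 = 2 \left(3 - 4 + B^{2}\right) 5 = 2 \left(-1 + B^{2}\right) 5 = \left(-2 + 2 B^{2}\right) 5 = -10 + 10 B^{2}$)
$N = 5055$ ($N = \left(2353 + 1502\right) - \left(10 - 10 \left(-11\right)^{2}\right) = 3855 + \left(-10 + 10 \cdot 121\right) = 3855 + \left(-10 + 1210\right) = 3855 + 1200 = 5055$)
$- N = \left(-1\right) 5055 = -5055$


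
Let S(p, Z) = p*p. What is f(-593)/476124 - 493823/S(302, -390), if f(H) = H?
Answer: -29396883253/5428051662 ≈ -5.4157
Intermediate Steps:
S(p, Z) = p²
f(-593)/476124 - 493823/S(302, -390) = -593/476124 - 493823/(302²) = -593*1/476124 - 493823/91204 = -593/476124 - 493823*1/91204 = -593/476124 - 493823/91204 = -29396883253/5428051662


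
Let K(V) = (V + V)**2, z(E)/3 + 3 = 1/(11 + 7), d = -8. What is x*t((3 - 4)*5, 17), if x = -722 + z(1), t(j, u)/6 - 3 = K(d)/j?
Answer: 211357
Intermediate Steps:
z(E) = -53/6 (z(E) = -9 + 3/(11 + 7) = -9 + 3/18 = -9 + 3*(1/18) = -9 + 1/6 = -53/6)
K(V) = 4*V**2 (K(V) = (2*V)**2 = 4*V**2)
t(j, u) = 18 + 1536/j (t(j, u) = 18 + 6*((4*(-8)**2)/j) = 18 + 6*((4*64)/j) = 18 + 6*(256/j) = 18 + 1536/j)
x = -4385/6 (x = -722 - 53/6 = -4385/6 ≈ -730.83)
x*t((3 - 4)*5, 17) = -4385*(18 + 1536/(((3 - 4)*5)))/6 = -4385*(18 + 1536/((-1*5)))/6 = -4385*(18 + 1536/(-5))/6 = -4385*(18 + 1536*(-1/5))/6 = -4385*(18 - 1536/5)/6 = -4385/6*(-1446/5) = 211357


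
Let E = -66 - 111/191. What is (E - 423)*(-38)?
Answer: 3553380/191 ≈ 18604.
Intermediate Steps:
E = -12717/191 (E = -66 - 111/191 = -12717/191 ≈ -66.581)
(E - 423)*(-38) = (-12717/191 - 423)*(-38) = -93510/191*(-38) = 3553380/191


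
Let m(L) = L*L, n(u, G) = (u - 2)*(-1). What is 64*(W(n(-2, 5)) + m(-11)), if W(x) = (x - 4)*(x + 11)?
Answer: 7744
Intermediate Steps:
n(u, G) = 2 - u (n(u, G) = (-2 + u)*(-1) = 2 - u)
m(L) = L²
W(x) = (-4 + x)*(11 + x)
64*(W(n(-2, 5)) + m(-11)) = 64*((-44 + (2 - 1*(-2))² + 7*(2 - 1*(-2))) + (-11)²) = 64*((-44 + (2 + 2)² + 7*(2 + 2)) + 121) = 64*((-44 + 4² + 7*4) + 121) = 64*((-44 + 16 + 28) + 121) = 64*(0 + 121) = 64*121 = 7744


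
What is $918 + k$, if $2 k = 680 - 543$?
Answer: $\frac{1973}{2} \approx 986.5$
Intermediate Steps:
$k = \frac{137}{2}$ ($k = \frac{680 - 543}{2} = \frac{1}{2} \cdot 137 = \frac{137}{2} \approx 68.5$)
$918 + k = 918 + \frac{137}{2} = \frac{1973}{2}$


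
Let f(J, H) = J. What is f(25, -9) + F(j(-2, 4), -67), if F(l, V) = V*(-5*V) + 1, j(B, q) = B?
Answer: -22419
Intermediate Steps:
F(l, V) = 1 - 5*V**2 (F(l, V) = -5*V**2 + 1 = 1 - 5*V**2)
f(25, -9) + F(j(-2, 4), -67) = 25 + (1 - 5*(-67)**2) = 25 + (1 - 5*4489) = 25 + (1 - 22445) = 25 - 22444 = -22419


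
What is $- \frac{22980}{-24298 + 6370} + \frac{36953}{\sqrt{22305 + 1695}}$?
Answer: $\frac{1915}{1494} + \frac{36953 \sqrt{15}}{600} \approx 239.81$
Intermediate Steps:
$- \frac{22980}{-24298 + 6370} + \frac{36953}{\sqrt{22305 + 1695}} = - \frac{22980}{-17928} + \frac{36953}{\sqrt{24000}} = \left(-22980\right) \left(- \frac{1}{17928}\right) + \frac{36953}{40 \sqrt{15}} = \frac{1915}{1494} + 36953 \frac{\sqrt{15}}{600} = \frac{1915}{1494} + \frac{36953 \sqrt{15}}{600}$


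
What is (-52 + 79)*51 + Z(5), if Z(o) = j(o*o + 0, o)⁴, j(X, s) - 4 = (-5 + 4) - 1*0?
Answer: 1458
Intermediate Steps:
j(X, s) = 3 (j(X, s) = 4 + ((-5 + 4) - 1*0) = 4 + (-1 + 0) = 4 - 1 = 3)
Z(o) = 81 (Z(o) = 3⁴ = 81)
(-52 + 79)*51 + Z(5) = (-52 + 79)*51 + 81 = 27*51 + 81 = 1377 + 81 = 1458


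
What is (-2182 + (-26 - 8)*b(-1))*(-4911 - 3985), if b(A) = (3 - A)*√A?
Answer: 19411072 + 1209856*I ≈ 1.9411e+7 + 1.2099e+6*I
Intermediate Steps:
b(A) = √A*(3 - A)
(-2182 + (-26 - 8)*b(-1))*(-4911 - 3985) = (-2182 + (-26 - 8)*(√(-1)*(3 - 1*(-1))))*(-4911 - 3985) = (-2182 - 34*I*(3 + 1))*(-8896) = (-2182 - 34*I*4)*(-8896) = (-2182 - 136*I)*(-8896) = 19411072 + 1209856*I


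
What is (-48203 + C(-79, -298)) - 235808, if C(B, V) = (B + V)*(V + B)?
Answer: -141882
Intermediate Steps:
C(B, V) = (B + V)² (C(B, V) = (B + V)*(B + V) = (B + V)²)
(-48203 + C(-79, -298)) - 235808 = (-48203 + (-79 - 298)²) - 235808 = (-48203 + (-377)²) - 235808 = (-48203 + 142129) - 235808 = 93926 - 235808 = -141882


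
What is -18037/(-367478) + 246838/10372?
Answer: 11361826791/476435227 ≈ 23.848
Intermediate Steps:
-18037/(-367478) + 246838/10372 = -18037*(-1/367478) + 246838*(1/10372) = 18037/367478 + 123419/5186 = 11361826791/476435227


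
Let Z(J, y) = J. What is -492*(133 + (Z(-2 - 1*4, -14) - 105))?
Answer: -10824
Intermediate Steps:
-492*(133 + (Z(-2 - 1*4, -14) - 105)) = -492*(133 + ((-2 - 1*4) - 105)) = -492*(133 + ((-2 - 4) - 105)) = -492*(133 + (-6 - 105)) = -492*(133 - 111) = -492*22 = -10824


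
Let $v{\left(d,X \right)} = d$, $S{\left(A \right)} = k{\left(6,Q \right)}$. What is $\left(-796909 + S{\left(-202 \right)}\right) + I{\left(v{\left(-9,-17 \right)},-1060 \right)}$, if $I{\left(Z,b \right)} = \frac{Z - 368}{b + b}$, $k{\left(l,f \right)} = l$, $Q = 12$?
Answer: $- \frac{1689433983}{2120} \approx -7.969 \cdot 10^{5}$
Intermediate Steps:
$S{\left(A \right)} = 6$
$I{\left(Z,b \right)} = \frac{-368 + Z}{2 b}$
$\left(-796909 + S{\left(-202 \right)}\right) + I{\left(v{\left(-9,-17 \right)},-1060 \right)} = \left(-796909 + 6\right) + \frac{-368 - 9}{2 \left(-1060\right)} = -796903 + \frac{1}{2} \left(- \frac{1}{1060}\right) \left(-377\right) = -796903 + \frac{377}{2120} = - \frac{1689433983}{2120}$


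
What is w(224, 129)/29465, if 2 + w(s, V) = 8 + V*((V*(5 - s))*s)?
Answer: -163268178/5893 ≈ -27705.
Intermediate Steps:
w(s, V) = 6 + s*V²*(5 - s) (w(s, V) = -2 + (8 + V*((V*(5 - s))*s)) = -2 + (8 + V*(V*s*(5 - s))) = -2 + (8 + s*V²*(5 - s)) = 6 + s*V²*(5 - s))
w(224, 129)/29465 = (6 - 1*129²*224² + 5*224*129²)/29465 = (6 - 1*16641*50176 + 5*224*16641)*(1/29465) = (6 - 834978816 + 18637920)*(1/29465) = -816340890*1/29465 = -163268178/5893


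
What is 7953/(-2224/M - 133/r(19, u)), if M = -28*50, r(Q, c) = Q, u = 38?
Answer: -1391775/947 ≈ -1469.7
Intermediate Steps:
M = -1400
7953/(-2224/M - 133/r(19, u)) = 7953/(-2224/(-1400) - 133/19) = 7953/(-2224*(-1/1400) - 133*1/19) = 7953/(278/175 - 7) = 7953/(-947/175) = 7953*(-175/947) = -1391775/947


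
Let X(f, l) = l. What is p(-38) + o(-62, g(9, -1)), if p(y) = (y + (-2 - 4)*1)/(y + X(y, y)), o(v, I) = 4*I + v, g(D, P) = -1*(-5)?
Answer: -787/19 ≈ -41.421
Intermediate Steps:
g(D, P) = 5
o(v, I) = v + 4*I
p(y) = (-6 + y)/(2*y) (p(y) = (y + (-2 - 4)*1)/(y + y) = (y - 6*1)/((2*y)) = (y - 6)*(1/(2*y)) = (-6 + y)*(1/(2*y)) = (-6 + y)/(2*y))
p(-38) + o(-62, g(9, -1)) = (½)*(-6 - 38)/(-38) + (-62 + 4*5) = (½)*(-1/38)*(-44) + (-62 + 20) = 11/19 - 42 = -787/19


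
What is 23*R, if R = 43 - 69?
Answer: -598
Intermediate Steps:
R = -26
23*R = 23*(-26) = -598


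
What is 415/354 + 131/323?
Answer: 180419/114342 ≈ 1.5779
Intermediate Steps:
415/354 + 131/323 = 180419/114342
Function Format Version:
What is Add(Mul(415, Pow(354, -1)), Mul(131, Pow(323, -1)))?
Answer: Rational(180419, 114342) ≈ 1.5779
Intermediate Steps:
Add(Mul(415, Pow(354, -1)), Mul(131, Pow(323, -1))) = Add(Mul(415, Rational(1, 354)), Mul(131, Rational(1, 323))) = Add(Rational(415, 354), Rational(131, 323)) = Rational(180419, 114342)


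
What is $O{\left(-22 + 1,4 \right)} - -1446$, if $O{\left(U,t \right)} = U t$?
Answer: $1362$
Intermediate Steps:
$O{\left(-22 + 1,4 \right)} - -1446 = \left(-22 + 1\right) 4 - -1446 = \left(-21\right) 4 + 1446 = -84 + 1446 = 1362$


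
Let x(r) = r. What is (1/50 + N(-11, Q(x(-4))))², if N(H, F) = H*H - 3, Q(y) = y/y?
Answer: 34821801/2500 ≈ 13929.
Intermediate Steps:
Q(y) = 1
N(H, F) = -3 + H² (N(H, F) = H² - 3 = -3 + H²)
(1/50 + N(-11, Q(x(-4))))² = (1/50 + (-3 + (-11)²))² = (1/50 + (-3 + 121))² = (1/50 + 118)² = (5901/50)² = 34821801/2500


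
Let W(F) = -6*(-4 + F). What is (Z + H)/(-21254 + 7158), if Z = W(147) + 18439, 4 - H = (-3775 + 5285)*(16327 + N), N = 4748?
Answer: 31805665/14096 ≈ 2256.4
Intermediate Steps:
H = -31823246 (H = 4 - (-3775 + 5285)*(16327 + 4748) = 4 - 1510*21075 = 4 - 1*31823250 = 4 - 31823250 = -31823246)
W(F) = 24 - 6*F
Z = 17581 (Z = (24 - 6*147) + 18439 = (24 - 882) + 18439 = -858 + 18439 = 17581)
(Z + H)/(-21254 + 7158) = (17581 - 31823246)/(-21254 + 7158) = -31805665/(-14096) = -31805665*(-1/14096) = 31805665/14096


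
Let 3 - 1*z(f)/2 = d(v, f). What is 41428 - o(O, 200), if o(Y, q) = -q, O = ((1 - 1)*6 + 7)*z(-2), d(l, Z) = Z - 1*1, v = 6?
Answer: 41628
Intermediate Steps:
d(l, Z) = -1 + Z (d(l, Z) = Z - 1 = -1 + Z)
z(f) = 8 - 2*f (z(f) = 6 - 2*(-1 + f) = 6 + (2 - 2*f) = 8 - 2*f)
O = 84 (O = ((1 - 1)*6 + 7)*(8 - 2*(-2)) = (0*6 + 7)*(8 + 4) = (0 + 7)*12 = 7*12 = 84)
41428 - o(O, 200) = 41428 - (-1)*200 = 41428 - 1*(-200) = 41428 + 200 = 41628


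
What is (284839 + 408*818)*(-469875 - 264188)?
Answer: -454078892729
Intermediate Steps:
(284839 + 408*818)*(-469875 - 264188) = (284839 + 333744)*(-734063) = 618583*(-734063) = -454078892729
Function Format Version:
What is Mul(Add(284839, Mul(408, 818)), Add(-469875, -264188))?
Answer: -454078892729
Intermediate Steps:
Mul(Add(284839, Mul(408, 818)), Add(-469875, -264188)) = Mul(Add(284839, 333744), -734063) = Mul(618583, -734063) = -454078892729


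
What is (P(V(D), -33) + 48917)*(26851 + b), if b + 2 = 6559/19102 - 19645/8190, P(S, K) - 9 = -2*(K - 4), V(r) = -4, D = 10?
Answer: 1470028163464000/1117467 ≈ 1.3155e+9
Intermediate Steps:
P(S, K) = 17 - 2*K (P(S, K) = 9 - 2*(K - 4) = 9 - 2*(-4 + K) = 9 + (8 - 2*K) = 17 - 2*K)
b = -31721567/7822269 (b = -2 + (6559/19102 - 19645/8190) = -2 + (6559*(1/19102) - 19645*1/8190) = -2 + (6559/19102 - 3929/1638) = -2 - 16077029/7822269 = -31721567/7822269 ≈ -4.0553)
(P(V(D), -33) + 48917)*(26851 + b) = ((17 - 2*(-33)) + 48917)*(26851 - 31721567/7822269) = ((17 + 66) + 48917)*(210004023352/7822269) = (83 + 48917)*(210004023352/7822269) = 49000*(210004023352/7822269) = 1470028163464000/1117467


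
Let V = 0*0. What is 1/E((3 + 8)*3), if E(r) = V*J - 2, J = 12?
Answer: -1/2 ≈ -0.50000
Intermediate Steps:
V = 0
E(r) = -2 (E(r) = 0*12 - 2 = 0 - 2 = -2)
1/E((3 + 8)*3) = 1/(-2) = -1/2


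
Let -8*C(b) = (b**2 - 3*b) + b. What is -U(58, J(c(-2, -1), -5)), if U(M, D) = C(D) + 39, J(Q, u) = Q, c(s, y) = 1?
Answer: -313/8 ≈ -39.125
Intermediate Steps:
C(b) = -b**2/8 + b/4 (C(b) = -((b**2 - 3*b) + b)/8 = -(b**2 - 2*b)/8 = -b**2/8 + b/4)
U(M, D) = 39 + D*(2 - D)/8 (U(M, D) = D*(2 - D)/8 + 39 = 39 + D*(2 - D)/8)
-U(58, J(c(-2, -1), -5)) = -(39 - 1/8*1*(-2 + 1)) = -(39 - 1/8*1*(-1)) = -(39 + 1/8) = -1*313/8 = -313/8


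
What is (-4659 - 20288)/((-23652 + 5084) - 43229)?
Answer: 24947/61797 ≈ 0.40369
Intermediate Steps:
(-4659 - 20288)/((-23652 + 5084) - 43229) = -24947/(-18568 - 43229) = -24947/(-61797) = -24947*(-1/61797) = 24947/61797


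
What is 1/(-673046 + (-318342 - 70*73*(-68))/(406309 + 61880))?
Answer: -468189/315112704556 ≈ -1.4858e-6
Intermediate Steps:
1/(-673046 + (-318342 - 70*73*(-68))/(406309 + 61880)) = 1/(-673046 + (-318342 - 5110*(-68))/468189) = 1/(-673046 + (-318342 + 347480)*(1/468189)) = 1/(-673046 + 29138*(1/468189)) = 1/(-673046 + 29138/468189) = 1/(-315112704556/468189) = -468189/315112704556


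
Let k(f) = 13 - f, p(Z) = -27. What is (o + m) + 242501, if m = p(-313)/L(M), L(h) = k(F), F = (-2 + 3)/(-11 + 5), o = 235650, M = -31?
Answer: 37773767/79 ≈ 4.7815e+5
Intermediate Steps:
F = -⅙ (F = 1/(-6) = 1*(-⅙) = -⅙ ≈ -0.16667)
L(h) = 79/6 (L(h) = 13 - 1*(-⅙) = 13 + ⅙ = 79/6)
m = -162/79 (m = -27/79/6 = -27*6/79 = -162/79 ≈ -2.0506)
(o + m) + 242501 = (235650 - 162/79) + 242501 = 18616188/79 + 242501 = 37773767/79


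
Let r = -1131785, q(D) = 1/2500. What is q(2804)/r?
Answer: -1/2829462500 ≈ -3.5342e-10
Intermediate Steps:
q(D) = 1/2500
q(2804)/r = (1/2500)/(-1131785) = (1/2500)*(-1/1131785) = -1/2829462500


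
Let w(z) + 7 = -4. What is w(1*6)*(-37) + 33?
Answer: 440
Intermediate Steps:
w(z) = -11 (w(z) = -7 - 4 = -11)
w(1*6)*(-37) + 33 = -11*(-37) + 33 = 407 + 33 = 440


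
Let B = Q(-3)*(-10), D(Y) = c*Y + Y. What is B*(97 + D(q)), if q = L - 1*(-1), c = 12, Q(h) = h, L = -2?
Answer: 2520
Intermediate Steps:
q = -1 (q = -2 - 1*(-1) = -2 + 1 = -1)
D(Y) = 13*Y (D(Y) = 12*Y + Y = 13*Y)
B = 30 (B = -3*(-10) = 30)
B*(97 + D(q)) = 30*(97 + 13*(-1)) = 30*(97 - 13) = 30*84 = 2520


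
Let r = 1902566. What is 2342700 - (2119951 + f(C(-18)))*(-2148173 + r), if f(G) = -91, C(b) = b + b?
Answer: 520654797720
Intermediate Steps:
C(b) = 2*b
2342700 - (2119951 + f(C(-18)))*(-2148173 + r) = 2342700 - (2119951 - 91)*(-2148173 + 1902566) = 2342700 - 2119860*(-245607) = 2342700 - 1*(-520652455020) = 2342700 + 520652455020 = 520654797720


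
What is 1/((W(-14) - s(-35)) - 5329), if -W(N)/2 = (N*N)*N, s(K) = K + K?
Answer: 1/229 ≈ 0.0043668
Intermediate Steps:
s(K) = 2*K
W(N) = -2*N³ (W(N) = -2*N*N*N = -2*N²*N = -2*N³)
1/((W(-14) - s(-35)) - 5329) = 1/((-2*(-14)³ - 2*(-35)) - 5329) = 1/((-2*(-2744) - 1*(-70)) - 5329) = 1/((5488 + 70) - 5329) = 1/(5558 - 5329) = 1/229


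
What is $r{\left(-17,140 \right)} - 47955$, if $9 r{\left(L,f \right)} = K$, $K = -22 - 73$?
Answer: $- \frac{431690}{9} \approx -47966.0$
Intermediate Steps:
$K = -95$
$r{\left(L,f \right)} = - \frac{95}{9}$ ($r{\left(L,f \right)} = \frac{1}{9} \left(-95\right) = - \frac{95}{9}$)
$r{\left(-17,140 \right)} - 47955 = - \frac{95}{9} - 47955 = - \frac{431690}{9}$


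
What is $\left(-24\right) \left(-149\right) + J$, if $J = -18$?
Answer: $3558$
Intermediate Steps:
$\left(-24\right) \left(-149\right) + J = \left(-24\right) \left(-149\right) - 18 = 3576 - 18 = 3558$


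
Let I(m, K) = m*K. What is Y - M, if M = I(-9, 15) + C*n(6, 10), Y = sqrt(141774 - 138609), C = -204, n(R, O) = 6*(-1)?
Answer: -1089 + sqrt(3165) ≈ -1032.7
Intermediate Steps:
I(m, K) = K*m
n(R, O) = -6
Y = sqrt(3165) ≈ 56.258
M = 1089 (M = 15*(-9) - 204*(-6) = -135 + 1224 = 1089)
Y - M = sqrt(3165) - 1*1089 = sqrt(3165) - 1089 = -1089 + sqrt(3165)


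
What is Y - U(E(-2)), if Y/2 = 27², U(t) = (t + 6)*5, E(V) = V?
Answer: 1438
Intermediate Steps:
U(t) = 30 + 5*t (U(t) = (6 + t)*5 = 30 + 5*t)
Y = 1458 (Y = 2*27² = 2*729 = 1458)
Y - U(E(-2)) = 1458 - (30 + 5*(-2)) = 1458 - (30 - 10) = 1458 - 1*20 = 1458 - 20 = 1438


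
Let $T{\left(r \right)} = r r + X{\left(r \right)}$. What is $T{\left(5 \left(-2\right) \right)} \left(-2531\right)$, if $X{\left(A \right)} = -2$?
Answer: $-248038$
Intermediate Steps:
$T{\left(r \right)} = -2 + r^{2}$ ($T{\left(r \right)} = r r - 2 = r^{2} - 2 = -2 + r^{2}$)
$T{\left(5 \left(-2\right) \right)} \left(-2531\right) = \left(-2 + \left(5 \left(-2\right)\right)^{2}\right) \left(-2531\right) = \left(-2 + \left(-10\right)^{2}\right) \left(-2531\right) = \left(-2 + 100\right) \left(-2531\right) = 98 \left(-2531\right) = -248038$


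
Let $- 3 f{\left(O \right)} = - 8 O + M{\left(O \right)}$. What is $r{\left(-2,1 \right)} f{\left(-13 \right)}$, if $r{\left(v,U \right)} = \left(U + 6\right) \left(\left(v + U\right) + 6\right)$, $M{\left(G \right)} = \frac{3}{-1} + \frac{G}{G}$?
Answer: $-1190$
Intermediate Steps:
$M{\left(G \right)} = -2$ ($M{\left(G \right)} = 3 \left(-1\right) + 1 = -3 + 1 = -2$)
$r{\left(v,U \right)} = \left(6 + U\right) \left(6 + U + v\right)$ ($r{\left(v,U \right)} = \left(6 + U\right) \left(\left(U + v\right) + 6\right) = \left(6 + U\right) \left(6 + U + v\right)$)
$f{\left(O \right)} = \frac{2}{3} + \frac{8 O}{3}$ ($f{\left(O \right)} = - \frac{- 8 O - 2}{3} = - \frac{-2 - 8 O}{3} = \frac{2}{3} + \frac{8 O}{3}$)
$r{\left(-2,1 \right)} f{\left(-13 \right)} = \left(36 + 1^{2} + 6 \left(-2\right) + 12 \cdot 1 + 1 \left(-2\right)\right) \left(\frac{2}{3} + \frac{8}{3} \left(-13\right)\right) = \left(36 + 1 - 12 + 12 - 2\right) \left(\frac{2}{3} - \frac{104}{3}\right) = 35 \left(-34\right) = -1190$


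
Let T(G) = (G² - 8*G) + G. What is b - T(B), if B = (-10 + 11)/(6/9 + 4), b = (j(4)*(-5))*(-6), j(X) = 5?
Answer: 29685/196 ≈ 151.45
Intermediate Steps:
b = 150 (b = (5*(-5))*(-6) = -25*(-6) = 150)
B = 3/14 (B = 1/(6*(⅑) + 4) = 1/(⅔ + 4) = 1/(14/3) = 1*(3/14) = 3/14 ≈ 0.21429)
T(G) = G² - 7*G
b - T(B) = 150 - 3*(-7 + 3/14)/14 = 150 - 3*(-95)/(14*14) = 150 - 1*(-285/196) = 150 + 285/196 = 29685/196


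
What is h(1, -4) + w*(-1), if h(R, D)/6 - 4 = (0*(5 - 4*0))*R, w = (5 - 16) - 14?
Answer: 49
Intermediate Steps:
w = -25 (w = -11 - 14 = -25)
h(R, D) = 24 (h(R, D) = 24 + 6*((0*(5 - 4*0))*R) = 24 + 6*((0*(5 + 0))*R) = 24 + 6*((0*5)*R) = 24 + 6*(0*R) = 24 + 6*0 = 24 + 0 = 24)
h(1, -4) + w*(-1) = 24 - 25*(-1) = 24 + 25 = 49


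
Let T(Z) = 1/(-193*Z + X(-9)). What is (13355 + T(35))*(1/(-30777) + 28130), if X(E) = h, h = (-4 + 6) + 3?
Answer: 78044746906809241/207744750 ≈ 3.7568e+8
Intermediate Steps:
h = 5 (h = 2 + 3 = 5)
X(E) = 5
T(Z) = 1/(5 - 193*Z) (T(Z) = 1/(-193*Z + 5) = 1/(5 - 193*Z))
(13355 + T(35))*(1/(-30777) + 28130) = (13355 - 1/(-5 + 193*35))*(1/(-30777) + 28130) = (13355 - 1/(-5 + 6755))*(-1/30777 + 28130) = (13355 - 1/6750)*(865757009/30777) = (90146249/6750)*(865757009/30777) = 78044746906809241/207744750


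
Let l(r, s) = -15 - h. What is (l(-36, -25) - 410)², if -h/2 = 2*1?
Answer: 177241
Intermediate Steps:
h = -4 ≈ -4.0000
l(r, s) = -11 (l(r, s) = -15 - 1*(-4) = -15 + 4 = -11)
(l(-36, -25) - 410)² = (-11 - 410)² = (-421)² = 177241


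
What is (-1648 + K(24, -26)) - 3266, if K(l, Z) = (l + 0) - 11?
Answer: -4901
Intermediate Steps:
K(l, Z) = -11 + l (K(l, Z) = l - 11 = -11 + l)
(-1648 + K(24, -26)) - 3266 = (-1648 + (-11 + 24)) - 3266 = (-1648 + 13) - 3266 = -1635 - 3266 = -4901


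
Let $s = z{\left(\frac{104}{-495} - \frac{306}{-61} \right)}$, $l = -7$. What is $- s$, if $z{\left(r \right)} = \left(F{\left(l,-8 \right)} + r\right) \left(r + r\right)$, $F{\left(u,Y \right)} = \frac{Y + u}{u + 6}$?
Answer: $- \frac{173585498852}{911738025} \approx -190.39$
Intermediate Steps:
$F{\left(u,Y \right)} = \frac{Y + u}{6 + u}$
$z{\left(r \right)} = 2 r \left(15 + r\right)$ ($z{\left(r \right)} = \left(\frac{-8 - 7}{6 - 7} + r\right) \left(r + r\right) = \left(\frac{1}{-1} \left(-15\right) + r\right) 2 r = \left(\left(-1\right) \left(-15\right) + r\right) 2 r = \left(15 + r\right) 2 r = 2 r \left(15 + r\right)$)
$s = \frac{173585498852}{911738025}$ ($s = 2 \left(\frac{104}{-495} - \frac{306}{-61}\right) \left(15 + \left(\frac{104}{-495} - \frac{306}{-61}\right)\right) = 2 \left(104 \left(- \frac{1}{495}\right) - - \frac{306}{61}\right) \left(15 + \left(104 \left(- \frac{1}{495}\right) - - \frac{306}{61}\right)\right) = 2 \left(- \frac{104}{495} + \frac{306}{61}\right) \left(15 + \left(- \frac{104}{495} + \frac{306}{61}\right)\right) = 2 \cdot \frac{145126}{30195} \left(15 + \frac{145126}{30195}\right) = 2 \cdot \frac{145126}{30195} \cdot \frac{598051}{30195} = \frac{173585498852}{911738025} \approx 190.39$)
$- s = \left(-1\right) \frac{173585498852}{911738025} = - \frac{173585498852}{911738025}$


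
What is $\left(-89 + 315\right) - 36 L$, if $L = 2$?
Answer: $154$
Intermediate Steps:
$\left(-89 + 315\right) - 36 L = \left(-89 + 315\right) - 72 = 226 - 72 = 154$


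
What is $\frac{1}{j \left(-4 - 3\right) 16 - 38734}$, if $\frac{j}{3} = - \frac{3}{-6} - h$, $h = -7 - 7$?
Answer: $- \frac{1}{43606} \approx -2.2933 \cdot 10^{-5}$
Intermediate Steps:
$h = -14$ ($h = -7 - 7 = -14$)
$j = \frac{87}{2}$ ($j = 3 \left(- \frac{3}{-6} - -14\right) = 3 \left(\left(-3\right) \left(- \frac{1}{6}\right) + 14\right) = 3 \left(\frac{1}{2} + 14\right) = 3 \cdot \frac{29}{2} = \frac{87}{2} \approx 43.5$)
$\frac{1}{j \left(-4 - 3\right) 16 - 38734} = \frac{1}{\frac{87 \left(-4 - 3\right)}{2} \cdot 16 - 38734} = \frac{1}{\frac{87}{2} \left(-7\right) 16 - 38734} = \frac{1}{\left(- \frac{609}{2}\right) 16 - 38734} = \frac{1}{-4872 - 38734} = \frac{1}{-43606} = - \frac{1}{43606}$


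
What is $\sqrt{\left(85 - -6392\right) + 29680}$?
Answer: $\sqrt{36157} \approx 190.15$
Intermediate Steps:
$\sqrt{\left(85 - -6392\right) + 29680} = \sqrt{\left(85 + 6392\right) + 29680} = \sqrt{6477 + 29680} = \sqrt{36157}$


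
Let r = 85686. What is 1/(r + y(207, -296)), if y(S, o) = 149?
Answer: 1/85835 ≈ 1.1650e-5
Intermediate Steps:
1/(r + y(207, -296)) = 1/(85686 + 149) = 1/85835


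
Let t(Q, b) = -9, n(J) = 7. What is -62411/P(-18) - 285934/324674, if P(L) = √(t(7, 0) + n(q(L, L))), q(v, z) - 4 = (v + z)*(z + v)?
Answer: -142967/162337 + 62411*I*√2/2 ≈ -0.88068 + 44131.0*I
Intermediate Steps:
q(v, z) = 4 + (v + z)² (q(v, z) = 4 + (v + z)*(z + v) = 4 + (v + z)*(v + z) = 4 + (v + z)²)
P(L) = I*√2 (P(L) = √(-9 + 7) = √(-2) = I*√2)
-62411/P(-18) - 285934/324674 = -62411*(-I*√2/2) - 285934/324674 = -(-62411)*I*√2/2 - 285934*1/324674 = 62411*I*√2/2 - 142967/162337 = -142967/162337 + 62411*I*√2/2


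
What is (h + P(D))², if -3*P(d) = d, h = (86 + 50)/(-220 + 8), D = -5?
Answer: 26569/25281 ≈ 1.0509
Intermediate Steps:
h = -34/53 (h = 136/(-212) = 136*(-1/212) = -34/53 ≈ -0.64151)
P(d) = -d/3
(h + P(D))² = (-34/53 - ⅓*(-5))² = (-34/53 + 5/3)² = (163/159)² = 26569/25281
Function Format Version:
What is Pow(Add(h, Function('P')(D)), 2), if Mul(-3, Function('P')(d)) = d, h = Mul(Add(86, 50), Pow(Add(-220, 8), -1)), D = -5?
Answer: Rational(26569, 25281) ≈ 1.0509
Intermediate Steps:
h = Rational(-34, 53) (h = Mul(136, Pow(-212, -1)) = Mul(136, Rational(-1, 212)) = Rational(-34, 53) ≈ -0.64151)
Function('P')(d) = Mul(Rational(-1, 3), d)
Pow(Add(h, Function('P')(D)), 2) = Pow(Add(Rational(-34, 53), Mul(Rational(-1, 3), -5)), 2) = Pow(Add(Rational(-34, 53), Rational(5, 3)), 2) = Pow(Rational(163, 159), 2) = Rational(26569, 25281)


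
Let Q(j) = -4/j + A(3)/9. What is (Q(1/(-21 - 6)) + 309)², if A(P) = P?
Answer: 1567504/9 ≈ 1.7417e+5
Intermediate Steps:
Q(j) = ⅓ - 4/j (Q(j) = -4/j + 3/9 = -4/j + 3*(⅑) = -4/j + ⅓ = ⅓ - 4/j)
(Q(1/(-21 - 6)) + 309)² = ((-12 + 1/(-21 - 6))/(3*(1/(-21 - 6))) + 309)² = ((-12 + 1/(-27))/(3*(1/(-27))) + 309)² = ((-12 - 1/27)/(3*(-1/27)) + 309)² = ((⅓)*(-27)*(-325/27) + 309)² = (325/3 + 309)² = (1252/3)² = 1567504/9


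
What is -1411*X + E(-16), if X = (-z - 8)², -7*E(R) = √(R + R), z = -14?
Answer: -50796 - 4*I*√2/7 ≈ -50796.0 - 0.80812*I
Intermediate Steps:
E(R) = -√2*√R/7 (E(R) = -√(R + R)/7 = -√2*√R/7)
X = 36 (X = (-1*(-14) - 8)² = (14 - 8)² = 6² = 36)
-1411*X + E(-16) = -1411*36 - √2*√(-16)/7 = -50796 - √2*4*I/7 = -50796 - 4*I*√2/7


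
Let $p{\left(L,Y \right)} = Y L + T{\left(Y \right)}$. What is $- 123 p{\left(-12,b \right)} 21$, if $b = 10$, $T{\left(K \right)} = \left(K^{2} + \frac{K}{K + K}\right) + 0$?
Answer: $\frac{100737}{2} \approx 50369.0$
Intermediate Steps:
$T{\left(K \right)} = \frac{1}{2} + K^{2}$ ($T{\left(K \right)} = \left(K^{2} + \frac{K}{2 K}\right) + 0 = \left(K^{2} + \frac{1}{2 K} K\right) + 0 = \left(K^{2} + \frac{1}{2}\right) + 0 = \left(\frac{1}{2} + K^{2}\right) + 0 = \frac{1}{2} + K^{2}$)
$p{\left(L,Y \right)} = \frac{1}{2} + Y^{2} + L Y$ ($p{\left(L,Y \right)} = Y L + \left(\frac{1}{2} + Y^{2}\right) = L Y + \left(\frac{1}{2} + Y^{2}\right) = \frac{1}{2} + Y^{2} + L Y$)
$- 123 p{\left(-12,b \right)} 21 = - 123 \left(\frac{1}{2} + 10^{2} - 120\right) 21 = - 123 \left(\frac{1}{2} + 100 - 120\right) 21 = \left(-123\right) \left(- \frac{39}{2}\right) 21 = \frac{4797}{2} \cdot 21 = \frac{100737}{2}$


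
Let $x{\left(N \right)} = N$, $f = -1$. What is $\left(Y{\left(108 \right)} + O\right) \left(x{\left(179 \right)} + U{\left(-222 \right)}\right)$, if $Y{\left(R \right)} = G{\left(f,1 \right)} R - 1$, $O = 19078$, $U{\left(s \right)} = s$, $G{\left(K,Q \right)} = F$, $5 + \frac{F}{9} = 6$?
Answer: $-862107$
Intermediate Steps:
$F = 9$ ($F = -45 + 9 \cdot 6 = -45 + 54 = 9$)
$G{\left(K,Q \right)} = 9$
$Y{\left(R \right)} = -1 + 9 R$ ($Y{\left(R \right)} = 9 R - 1 = -1 + 9 R$)
$\left(Y{\left(108 \right)} + O\right) \left(x{\left(179 \right)} + U{\left(-222 \right)}\right) = \left(\left(-1 + 9 \cdot 108\right) + 19078\right) \left(179 - 222\right) = \left(\left(-1 + 972\right) + 19078\right) \left(-43\right) = \left(971 + 19078\right) \left(-43\right) = 20049 \left(-43\right) = -862107$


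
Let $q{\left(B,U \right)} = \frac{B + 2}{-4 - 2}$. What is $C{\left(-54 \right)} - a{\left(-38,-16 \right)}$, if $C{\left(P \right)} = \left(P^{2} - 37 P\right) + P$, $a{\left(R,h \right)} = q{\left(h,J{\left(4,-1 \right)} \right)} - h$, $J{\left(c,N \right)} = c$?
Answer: $\frac{14525}{3} \approx 4841.7$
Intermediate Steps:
$q{\left(B,U \right)} = - \frac{1}{3} - \frac{B}{6}$ ($q{\left(B,U \right)} = \frac{2 + B}{-6} = \left(2 + B\right) \left(- \frac{1}{6}\right) = - \frac{1}{3} - \frac{B}{6}$)
$a{\left(R,h \right)} = - \frac{1}{3} - \frac{7 h}{6}$ ($a{\left(R,h \right)} = \left(- \frac{1}{3} - \frac{h}{6}\right) - h = - \frac{1}{3} - \frac{7 h}{6}$)
$C{\left(P \right)} = P^{2} - 36 P$
$C{\left(-54 \right)} - a{\left(-38,-16 \right)} = - 54 \left(-36 - 54\right) - \left(- \frac{1}{3} - - \frac{56}{3}\right) = \left(-54\right) \left(-90\right) - \left(- \frac{1}{3} + \frac{56}{3}\right) = 4860 - \frac{55}{3} = \frac{14525}{3}$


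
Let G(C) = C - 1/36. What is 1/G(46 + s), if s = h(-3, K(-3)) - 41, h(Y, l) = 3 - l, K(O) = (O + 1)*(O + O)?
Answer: -36/145 ≈ -0.24828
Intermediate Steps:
K(O) = 2*O*(1 + O) (K(O) = (1 + O)*(2*O) = 2*O*(1 + O))
s = -50 (s = (3 - 2*(-3)*(1 - 3)) - 41 = (3 - 2*(-3)*(-2)) - 41 = (3 - 1*12) - 41 = (3 - 12) - 41 = -9 - 41 = -50)
G(C) = -1/36 + C (G(C) = C - 1*1/36 = C - 1/36 = -1/36 + C)
1/G(46 + s) = 1/(-1/36 + (46 - 50)) = 1/(-1/36 - 4) = 1/(-145/36) = -36/145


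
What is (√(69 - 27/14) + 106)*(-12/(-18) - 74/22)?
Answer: -9434/33 - 89*√13146/462 ≈ -307.97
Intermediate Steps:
(√(69 - 27/14) + 106)*(-12/(-18) - 74/22) = (√(69 - 27*1/14) + 106)*(-12*(-1/18) - 74*1/22) = (√(69 - 27/14) + 106)*(⅔ - 37/11) = (√(939/14) + 106)*(-89/33) = (√13146/14 + 106)*(-89/33) = (106 + √13146/14)*(-89/33) = -9434/33 - 89*√13146/462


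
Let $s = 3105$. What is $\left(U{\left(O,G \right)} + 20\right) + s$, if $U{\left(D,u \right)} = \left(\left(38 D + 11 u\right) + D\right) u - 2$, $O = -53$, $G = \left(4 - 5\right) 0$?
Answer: $3123$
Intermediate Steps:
$G = 0$ ($G = \left(-1\right) 0 = 0$)
$U{\left(D,u \right)} = -2 + u \left(11 u + 39 D\right)$ ($U{\left(D,u \right)} = \left(\left(11 u + 38 D\right) + D\right) u - 2 = \left(11 u + 39 D\right) u - 2 = u \left(11 u + 39 D\right) - 2 = -2 + u \left(11 u + 39 D\right)$)
$\left(U{\left(O,G \right)} + 20\right) + s = \left(\left(-2 + 11 \cdot 0^{2} + 39 \left(-53\right) 0\right) + 20\right) + 3105 = \left(\left(-2 + 11 \cdot 0 + 0\right) + 20\right) + 3105 = \left(\left(-2 + 0 + 0\right) + 20\right) + 3105 = \left(-2 + 20\right) + 3105 = 18 + 3105 = 3123$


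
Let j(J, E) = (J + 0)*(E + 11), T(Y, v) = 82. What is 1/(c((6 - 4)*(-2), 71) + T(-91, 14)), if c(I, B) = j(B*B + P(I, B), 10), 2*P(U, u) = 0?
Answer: 1/105943 ≈ 9.4390e-6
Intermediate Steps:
P(U, u) = 0 (P(U, u) = (1/2)*0 = 0)
j(J, E) = J*(11 + E)
c(I, B) = 21*B**2 (c(I, B) = (B*B + 0)*(11 + 10) = (B**2 + 0)*21 = B**2*21 = 21*B**2)
1/(c((6 - 4)*(-2), 71) + T(-91, 14)) = 1/(21*71**2 + 82) = 1/(21*5041 + 82) = 1/(105861 + 82) = 1/105943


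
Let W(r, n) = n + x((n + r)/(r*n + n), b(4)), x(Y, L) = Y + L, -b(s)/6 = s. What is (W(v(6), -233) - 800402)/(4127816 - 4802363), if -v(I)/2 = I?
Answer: 684029754/576287987 ≈ 1.1870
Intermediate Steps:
b(s) = -6*s
x(Y, L) = L + Y
v(I) = -2*I
W(r, n) = -24 + n + (n + r)/(n + n*r) (W(r, n) = n + (-6*4 + (n + r)/(r*n + n)) = n + (-24 + (n + r)/(n*r + n)) = n + (-24 + (n + r)/(n + n*r)) = -24 + n + (n + r)/(n + n*r))
(W(v(6), -233) - 800402)/(4127816 - 4802363) = ((-233 - 2*6 - 233*(1 - 2*6)*(-24 - 233))/((-233)*(1 - 2*6)) - 800402)/(4127816 - 4802363) = (-(-233 - 12 - 233*(1 - 12)*(-257))/(233*(1 - 12)) - 800402)/(-674547) = (-1/233*(-233 - 12 - 233*(-11)*(-257))/(-11) - 800402)*(-1/674547) = (-1/233*(-1/11)*(-233 - 12 - 658691) - 800402)*(-1/674547) = (-1/233*(-1/11)*(-658936) - 800402)*(-1/674547) = (-658936/2563 - 800402)*(-1/674547) = -2052089262/2563*(-1/674547) = 684029754/576287987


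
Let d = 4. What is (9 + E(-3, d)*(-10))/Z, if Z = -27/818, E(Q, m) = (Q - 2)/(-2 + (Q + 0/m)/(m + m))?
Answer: 187322/513 ≈ 365.15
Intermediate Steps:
E(Q, m) = (-2 + Q)/(-2 + Q/(2*m)) (E(Q, m) = (-2 + Q)/(-2 + (Q + 0)/((2*m))) = (-2 + Q)/(-2 + Q*(1/(2*m))) = (-2 + Q)/(-2 + Q/(2*m)))
Z = -27/818 (Z = -27*1/818 = -27/818 ≈ -0.033007)
(9 + E(-3, d)*(-10))/Z = (9 + (2*4*(-2 - 3)/(-3 - 4*4))*(-10))/(-27/818) = (9 + (2*4*(-5)/(-3 - 16))*(-10))*(-818/27) = (9 + (2*4*(-5)/(-19))*(-10))*(-818/27) = (9 + (2*4*(-1/19)*(-5))*(-10))*(-818/27) = (9 + (40/19)*(-10))*(-818/27) = (9 - 400/19)*(-818/27) = -229/19*(-818/27) = 187322/513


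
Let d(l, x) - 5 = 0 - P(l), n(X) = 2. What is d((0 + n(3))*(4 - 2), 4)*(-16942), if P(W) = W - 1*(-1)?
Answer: 0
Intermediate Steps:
P(W) = 1 + W (P(W) = W + 1 = 1 + W)
d(l, x) = 4 - l (d(l, x) = 5 + (0 - (1 + l)) = 5 + (0 + (-1 - l)) = 5 + (-1 - l) = 4 - l)
d((0 + n(3))*(4 - 2), 4)*(-16942) = (4 - (0 + 2)*(4 - 2))*(-16942) = (4 - 2*2)*(-16942) = (4 - 1*4)*(-16942) = (4 - 4)*(-16942) = 0*(-16942) = 0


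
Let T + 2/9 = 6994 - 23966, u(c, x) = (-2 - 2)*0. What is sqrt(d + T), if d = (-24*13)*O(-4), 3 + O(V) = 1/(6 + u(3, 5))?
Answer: I*sqrt(144794)/3 ≈ 126.84*I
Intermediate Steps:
u(c, x) = 0 (u(c, x) = -4*0 = 0)
O(V) = -17/6 (O(V) = -3 + 1/(6 + 0) = -3 + 1/6 = -17/6)
d = 884 (d = -24*13*(-17/6) = -312*(-17/6) = 884)
T = -152750/9 (T = -2/9 + (6994 - 23966) = -2/9 - 16972 = -152750/9 ≈ -16972.)
sqrt(d + T) = sqrt(884 - 152750/9) = sqrt(-144794/9) = I*sqrt(144794)/3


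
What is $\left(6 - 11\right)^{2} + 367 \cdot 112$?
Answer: $41129$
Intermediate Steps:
$\left(6 - 11\right)^{2} + 367 \cdot 112 = \left(-5\right)^{2} + 41104 = 25 + 41104 = 41129$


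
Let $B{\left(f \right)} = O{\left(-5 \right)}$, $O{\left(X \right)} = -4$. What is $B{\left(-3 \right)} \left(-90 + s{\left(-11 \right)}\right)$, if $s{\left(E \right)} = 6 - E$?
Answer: $292$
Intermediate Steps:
$B{\left(f \right)} = -4$
$B{\left(-3 \right)} \left(-90 + s{\left(-11 \right)}\right) = - 4 \left(-90 + \left(6 - -11\right)\right) = - 4 \left(-90 + \left(6 + 11\right)\right) = - 4 \left(-90 + 17\right) = \left(-4\right) \left(-73\right) = 292$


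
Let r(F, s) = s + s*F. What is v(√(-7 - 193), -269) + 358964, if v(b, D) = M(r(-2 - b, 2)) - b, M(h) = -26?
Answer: 358938 - 10*I*√2 ≈ 3.5894e+5 - 14.142*I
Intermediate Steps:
r(F, s) = s + F*s
v(b, D) = -26 - b
v(√(-7 - 193), -269) + 358964 = (-26 - √(-7 - 193)) + 358964 = (-26 - √(-200)) + 358964 = (-26 - 10*I*√2) + 358964 = 358938 - 10*I*√2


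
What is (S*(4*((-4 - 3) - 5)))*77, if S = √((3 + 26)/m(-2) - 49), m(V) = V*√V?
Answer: -1848*√(-196 + 29*I*√2) ≈ -2692.3 - 26012.0*I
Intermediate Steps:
m(V) = V^(3/2)
S = √(-49 + 29*I*√2/4) (S = √((3 + 26)/((-2)^(3/2)) - 49) = √(29/((-2*I*√2)) - 49) = √(29*(I*√2/4) - 49) = √(29*I*√2/4 - 49) = √(-49 + 29*I*√2/4) ≈ 0.72843 + 7.0378*I)
(S*(4*((-4 - 3) - 5)))*77 = ((√(-196 + 29*I*√2)/2)*(4*((-4 - 3) - 5)))*77 = ((√(-196 + 29*I*√2)/2)*(4*(-7 - 5)))*77 = ((√(-196 + 29*I*√2)/2)*(4*(-12)))*77 = ((√(-196 + 29*I*√2)/2)*(-48))*77 = -24*√(-196 + 29*I*√2)*77 = -1848*√(-196 + 29*I*√2)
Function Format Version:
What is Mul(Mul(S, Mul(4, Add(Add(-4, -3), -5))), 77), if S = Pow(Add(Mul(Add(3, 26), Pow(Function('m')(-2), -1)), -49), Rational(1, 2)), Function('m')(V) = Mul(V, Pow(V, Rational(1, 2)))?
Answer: Mul(-1848, Pow(Add(-196, Mul(29, I, Pow(2, Rational(1, 2)))), Rational(1, 2))) ≈ Add(-2692.3, Mul(-26012., I))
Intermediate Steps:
Function('m')(V) = Pow(V, Rational(3, 2))
S = Pow(Add(-49, Mul(Rational(29, 4), I, Pow(2, Rational(1, 2)))), Rational(1, 2)) (S = Pow(Add(Mul(Add(3, 26), Pow(Pow(-2, Rational(3, 2)), -1)), -49), Rational(1, 2)) = Pow(Add(Mul(29, Pow(Mul(-2, I, Pow(2, Rational(1, 2))), -1)), -49), Rational(1, 2)) = Pow(Add(Mul(29, Mul(Rational(1, 4), I, Pow(2, Rational(1, 2)))), -49), Rational(1, 2)) = Pow(Add(Mul(Rational(29, 4), I, Pow(2, Rational(1, 2))), -49), Rational(1, 2)) = Pow(Add(-49, Mul(Rational(29, 4), I, Pow(2, Rational(1, 2)))), Rational(1, 2)) ≈ Add(0.72843, Mul(7.0378, I)))
Mul(Mul(S, Mul(4, Add(Add(-4, -3), -5))), 77) = Mul(Mul(Mul(Rational(1, 2), Pow(Add(-196, Mul(29, I, Pow(2, Rational(1, 2)))), Rational(1, 2))), Mul(4, Add(Add(-4, -3), -5))), 77) = Mul(Mul(Mul(Rational(1, 2), Pow(Add(-196, Mul(29, I, Pow(2, Rational(1, 2)))), Rational(1, 2))), Mul(4, Add(-7, -5))), 77) = Mul(Mul(Mul(Rational(1, 2), Pow(Add(-196, Mul(29, I, Pow(2, Rational(1, 2)))), Rational(1, 2))), Mul(4, -12)), 77) = Mul(Mul(Mul(Rational(1, 2), Pow(Add(-196, Mul(29, I, Pow(2, Rational(1, 2)))), Rational(1, 2))), -48), 77) = Mul(Mul(-24, Pow(Add(-196, Mul(29, I, Pow(2, Rational(1, 2)))), Rational(1, 2))), 77) = Mul(-1848, Pow(Add(-196, Mul(29, I, Pow(2, Rational(1, 2)))), Rational(1, 2)))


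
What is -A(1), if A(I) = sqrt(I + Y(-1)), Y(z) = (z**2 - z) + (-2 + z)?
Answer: 0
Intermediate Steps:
Y(z) = -2 + z**2
A(I) = sqrt(-1 + I) (A(I) = sqrt(I + (-2 + (-1)**2)) = sqrt(I + (-2 + 1)) = sqrt(I - 1) = sqrt(-1 + I))
-A(1) = -sqrt(-1 + 1) = -sqrt(0) = -1*0 = 0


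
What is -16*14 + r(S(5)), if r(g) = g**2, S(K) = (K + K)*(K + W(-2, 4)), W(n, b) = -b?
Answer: -124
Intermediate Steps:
S(K) = 2*K*(-4 + K) (S(K) = (K + K)*(K - 1*4) = (2*K)*(K - 4) = (2*K)*(-4 + K) = 2*K*(-4 + K))
-16*14 + r(S(5)) = -16*14 + (2*5*(-4 + 5))**2 = -224 + (2*5*1)**2 = -224 + 10**2 = -224 + 100 = -124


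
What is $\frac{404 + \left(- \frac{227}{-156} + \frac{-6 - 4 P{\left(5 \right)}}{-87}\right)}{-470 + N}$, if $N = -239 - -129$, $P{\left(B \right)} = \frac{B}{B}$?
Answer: $- \frac{1834799}{2623920} \approx -0.69926$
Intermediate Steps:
$P{\left(B \right)} = 1$
$N = -110$ ($N = -239 + 129 = -110$)
$\frac{404 + \left(- \frac{227}{-156} + \frac{-6 - 4 P{\left(5 \right)}}{-87}\right)}{-470 + N} = \frac{404 + \left(- \frac{227}{-156} + \frac{-6 - 4}{-87}\right)}{-470 - 110} = \frac{404 + \left(\left(-227\right) \left(- \frac{1}{156}\right) + \left(-6 - 4\right) \left(- \frac{1}{87}\right)\right)}{-580} = \left(404 + \left(\frac{227}{156} - - \frac{10}{87}\right)\right) \left(- \frac{1}{580}\right) = \left(404 + \left(\frac{227}{156} + \frac{10}{87}\right)\right) \left(- \frac{1}{580}\right) = \left(404 + \frac{7103}{4524}\right) \left(- \frac{1}{580}\right) = \frac{1834799}{4524} \left(- \frac{1}{580}\right) = - \frac{1834799}{2623920}$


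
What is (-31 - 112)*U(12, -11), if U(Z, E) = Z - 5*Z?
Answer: 6864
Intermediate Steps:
U(Z, E) = -4*Z
(-31 - 112)*U(12, -11) = (-31 - 112)*(-4*12) = -143*(-48) = 6864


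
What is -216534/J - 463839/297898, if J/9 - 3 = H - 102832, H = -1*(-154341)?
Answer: -23295376387/11508991332 ≈ -2.0241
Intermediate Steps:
H = 154341
J = 463608 (J = 27 + 9*(154341 - 102832) = 27 + 9*51509 = 27 + 463581 = 463608)
-216534/J - 463839/297898 = -216534/463608 - 463839/297898 = -216534*1/463608 - 463839*1/297898 = -36089/77268 - 463839/297898 = -23295376387/11508991332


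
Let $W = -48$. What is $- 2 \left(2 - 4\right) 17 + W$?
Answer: $20$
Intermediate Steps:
$- 2 \left(2 - 4\right) 17 + W = - 2 \left(2 - 4\right) 17 - 48 = \left(-2\right) \left(-2\right) 17 - 48 = 4 \cdot 17 - 48 = 68 - 48 = 20$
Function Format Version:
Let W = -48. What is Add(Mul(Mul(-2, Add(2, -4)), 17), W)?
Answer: 20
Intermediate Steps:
Add(Mul(Mul(-2, Add(2, -4)), 17), W) = Add(Mul(Mul(-2, Add(2, -4)), 17), -48) = Add(Mul(Mul(-2, -2), 17), -48) = Add(Mul(4, 17), -48) = Add(68, -48) = 20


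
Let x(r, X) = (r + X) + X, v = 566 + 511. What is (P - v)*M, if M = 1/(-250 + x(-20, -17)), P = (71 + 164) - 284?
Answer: 563/152 ≈ 3.7039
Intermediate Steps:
P = -49 (P = 235 - 284 = -49)
v = 1077
x(r, X) = r + 2*X (x(r, X) = (X + r) + X = r + 2*X)
M = -1/304 (M = 1/(-250 + (-20 + 2*(-17))) = 1/(-250 + (-20 - 34)) = 1/(-250 - 54) = 1/(-304) = -1/304 ≈ -0.0032895)
(P - v)*M = (-49 - 1*1077)*(-1/304) = (-49 - 1077)*(-1/304) = -1126*(-1/304) = 563/152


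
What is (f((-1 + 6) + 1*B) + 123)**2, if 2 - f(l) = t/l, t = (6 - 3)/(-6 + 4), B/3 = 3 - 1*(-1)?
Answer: 18088009/1156 ≈ 15647.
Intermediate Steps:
B = 12 (B = 3*(3 - 1*(-1)) = 3*(3 + 1) = 3*4 = 12)
t = -3/2 (t = 3/(-2) = 3*(-1/2) = -3/2 ≈ -1.5000)
f(l) = 2 + 3/(2*l) (f(l) = 2 - (-3)/(2*l) = 2 + 3/(2*l))
(f((-1 + 6) + 1*B) + 123)**2 = ((2 + 3/(2*((-1 + 6) + 1*12))) + 123)**2 = ((2 + 3/(2*(5 + 12))) + 123)**2 = ((2 + (3/2)/17) + 123)**2 = ((2 + (3/2)*(1/17)) + 123)**2 = ((2 + 3/34) + 123)**2 = (71/34 + 123)**2 = (4253/34)**2 = 18088009/1156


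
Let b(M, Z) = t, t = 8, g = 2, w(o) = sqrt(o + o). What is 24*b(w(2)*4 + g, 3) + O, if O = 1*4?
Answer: 196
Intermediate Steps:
w(o) = sqrt(2)*sqrt(o) (w(o) = sqrt(2*o) = sqrt(2)*sqrt(o))
b(M, Z) = 8
O = 4
24*b(w(2)*4 + g, 3) + O = 24*8 + 4 = 192 + 4 = 196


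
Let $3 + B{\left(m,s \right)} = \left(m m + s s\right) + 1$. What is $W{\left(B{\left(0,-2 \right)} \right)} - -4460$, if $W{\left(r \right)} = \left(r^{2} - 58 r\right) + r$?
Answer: $4350$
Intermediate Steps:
$B{\left(m,s \right)} = -2 + m^{2} + s^{2}$ ($B{\left(m,s \right)} = -3 + \left(\left(m m + s s\right) + 1\right) = -3 + \left(\left(m^{2} + s^{2}\right) + 1\right) = -3 + \left(1 + m^{2} + s^{2}\right) = -2 + m^{2} + s^{2}$)
$W{\left(r \right)} = r^{2} - 57 r$
$W{\left(B{\left(0,-2 \right)} \right)} - -4460 = \left(-2 + 0^{2} + \left(-2\right)^{2}\right) \left(-57 + \left(-2 + 0^{2} + \left(-2\right)^{2}\right)\right) - -4460 = \left(-2 + 0 + 4\right) \left(-57 + \left(-2 + 0 + 4\right)\right) + 4460 = 2 \left(-57 + 2\right) + 4460 = 2 \left(-55\right) + 4460 = -110 + 4460 = 4350$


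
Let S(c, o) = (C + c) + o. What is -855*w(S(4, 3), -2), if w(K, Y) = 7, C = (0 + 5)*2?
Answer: -5985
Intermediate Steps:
C = 10 (C = 5*2 = 10)
S(c, o) = 10 + c + o (S(c, o) = (10 + c) + o = 10 + c + o)
-855*w(S(4, 3), -2) = -855*7 = -5985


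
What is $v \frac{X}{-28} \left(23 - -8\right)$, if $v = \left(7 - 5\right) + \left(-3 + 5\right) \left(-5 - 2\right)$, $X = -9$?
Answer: $- \frac{837}{7} \approx -119.57$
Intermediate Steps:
$v = -12$ ($v = 2 + 2 \left(-7\right) = 2 - 14 = -12$)
$v \frac{X}{-28} \left(23 - -8\right) = - 12 \left(- \frac{9}{-28}\right) \left(23 - -8\right) = - 12 \left(\left(-9\right) \left(- \frac{1}{28}\right)\right) \left(23 + 8\right) = \left(-12\right) \frac{9}{28} \cdot 31 = \left(- \frac{27}{7}\right) 31 = - \frac{837}{7}$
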